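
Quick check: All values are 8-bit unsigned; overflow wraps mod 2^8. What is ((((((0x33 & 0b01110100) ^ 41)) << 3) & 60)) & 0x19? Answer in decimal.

0x33 = 00110011
0b01110100 = 01110100
→ & → 00110000 = 48
41 = 00101001
→ ^ → 00011001 = 25
→ << 3 (mod 2^8) → 11001000 = 200
60 = 00111100
→ & → 00001000 = 8
0x19 = 00011001
→ & → 00001000 = 8

8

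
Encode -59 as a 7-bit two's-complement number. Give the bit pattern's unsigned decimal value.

69

59 in 7 bits: 0111011
Invert: 1000100
Add 1:  1000101 = 69
(Check: 2^7 - 59 = 128 - 59 = 69.)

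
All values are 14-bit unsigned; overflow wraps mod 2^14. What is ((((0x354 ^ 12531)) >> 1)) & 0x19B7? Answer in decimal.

0x354 = 00001101010100
12531 = 11000011110011
→ ^ → 11001110100111 = 13223
→ >> 1 → 01100111010011 = 6611
0x19B7 = 01100110110111
→ & → 01100110010011 = 6547

6547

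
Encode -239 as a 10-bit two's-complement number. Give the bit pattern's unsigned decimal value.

785

239 in 10 bits: 0011101111
Invert: 1100010000
Add 1:  1100010001 = 785
(Check: 2^10 - 239 = 1024 - 239 = 785.)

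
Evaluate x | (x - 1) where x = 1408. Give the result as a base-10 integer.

1535

x = 10110000000 = 1408
x - 1 = 10101111111
OR    = 10111111111 = 1535
(x | (x - 1) sets all bits below the lowest set bit.)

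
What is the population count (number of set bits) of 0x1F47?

9

0x1F47 = 1111101000111
Count the 1s: 1 + 1 + 1 + 1 + 1 + 1 + 1 + 1 + 1 = 9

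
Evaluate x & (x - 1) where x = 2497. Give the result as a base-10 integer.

2496

x = 100111000001 = 2497
x - 1 = 100111000000
AND   = 100111000000 = 2496
(x & (x - 1) clears the lowest set bit of x.)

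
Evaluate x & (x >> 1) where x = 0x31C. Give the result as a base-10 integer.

268

x = 1100011100 = 796
x>>1 = 0110001110
AND  = 0100001100 = 268
(x & (x >> 1) has a 1 wherever x has two consecutive 1 bits.)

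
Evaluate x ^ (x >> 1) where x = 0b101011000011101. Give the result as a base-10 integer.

32019

x = 101011000011101 = 22045
x>>1 = 010101100001110
XOR  = 111110100010011 = 32019
(x ^ (x >> 1) gives the standard binary-reflected Gray code of x.)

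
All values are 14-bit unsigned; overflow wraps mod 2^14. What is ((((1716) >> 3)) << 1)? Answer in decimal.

428

1716 = 00011010110100
→ >> 3 → 00000011010110 = 214
→ << 1 (mod 2^14) → 00000110101100 = 428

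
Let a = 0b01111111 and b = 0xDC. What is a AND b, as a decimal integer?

92

a = 01111111
0xDC = 11011100
AND → 01011100 = 92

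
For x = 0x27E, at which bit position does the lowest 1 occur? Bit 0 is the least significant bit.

1

0x27E = 1001111110
Trailing zeros: 1, so the lowest set bit is bit 1 (value 2).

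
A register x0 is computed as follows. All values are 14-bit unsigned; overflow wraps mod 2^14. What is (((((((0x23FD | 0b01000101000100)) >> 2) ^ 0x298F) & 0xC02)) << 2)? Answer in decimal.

0x23FD = 10001111111101
0b01000101000100 = 01000101000100
→ | → 11001111111101 = 13309
→ >> 2 → 00110011111111 = 3327
0x298F = 10100110001111
→ ^ → 10010101110000 = 9584
0xC02 = 00110000000010
→ & → 00010000000000 = 1024
→ << 2 (mod 2^14) → 01000000000000 = 4096

4096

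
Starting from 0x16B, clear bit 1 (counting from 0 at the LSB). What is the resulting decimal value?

361

x = 00101101011
bit 1 is currently 1; clear it via x & ~(1 << 1) = x & ~2
→ 00101101001 = 361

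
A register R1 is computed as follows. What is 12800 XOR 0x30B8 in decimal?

12800 = 11001000000000
0x30B8 = 11000010111000
XOR → 00001010111000 = 696

696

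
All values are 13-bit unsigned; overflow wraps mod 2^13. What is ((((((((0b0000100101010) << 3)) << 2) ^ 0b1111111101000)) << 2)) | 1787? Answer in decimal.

0b0000100101010 = 0000100101010
→ << 3 (mod 2^13) → 0100101010000 = 2384
→ << 2 (mod 2^13) → 0010101000000 = 1344
0b1111111101000 = 1111111101000
→ ^ → 1101010101000 = 6824
→ << 2 (mod 2^13) → 0101010100000 = 2720
1787 = 0011011111011
→ | → 0111011111011 = 3835

3835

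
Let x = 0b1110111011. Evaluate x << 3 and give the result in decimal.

7640

x = 0001110111011
shift left by 3 → 1110111011000 = 7640
(equivalently, 955 × 2^3 = 955 × 8)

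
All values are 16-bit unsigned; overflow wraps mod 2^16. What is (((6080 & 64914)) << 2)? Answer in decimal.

22016

6080 = 0001011111000000
64914 = 1111110110010010
→ & → 0001010110000000 = 5504
→ << 2 (mod 2^16) → 0101011000000000 = 22016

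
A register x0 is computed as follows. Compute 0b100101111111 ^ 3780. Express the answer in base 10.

1979

a = 100101111111
3780 = 111011000100
XOR → 011110111011 = 1979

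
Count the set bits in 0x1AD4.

7

0x1AD4 = 1101011010100
Count the 1s: 1 + 1 + 1 + 1 + 1 + 1 + 1 = 7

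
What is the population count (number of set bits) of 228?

4

228 = 11100100
Count the 1s: 1 + 1 + 1 + 1 = 4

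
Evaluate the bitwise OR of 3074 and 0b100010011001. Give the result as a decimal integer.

3227

3074 = 110000000010
b = 100010011001
 OR → 110010011011 = 3227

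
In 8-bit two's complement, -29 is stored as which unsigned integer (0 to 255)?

227

29 in 8 bits: 00011101
Invert: 11100010
Add 1:  11100011 = 227
(Check: 2^8 - 29 = 256 - 29 = 227.)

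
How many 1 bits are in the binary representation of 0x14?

2

0x14 = 10100
Count the 1s: 1 + 1 = 2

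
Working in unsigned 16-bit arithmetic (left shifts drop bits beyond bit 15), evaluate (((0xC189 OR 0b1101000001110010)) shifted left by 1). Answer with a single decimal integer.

41974

0xC189 = 1100000110001001
0b1101000001110010 = 1101000001110010
→ OR → 1101000111111011 = 53755
→ shifted left by 1 (mod 2^16) → 1010001111110110 = 41974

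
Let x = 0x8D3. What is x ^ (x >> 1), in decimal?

3258

x = 100011010011 = 2259
x>>1 = 010001101001
XOR  = 110010111010 = 3258
(x ^ (x >> 1) gives the standard binary-reflected Gray code of x.)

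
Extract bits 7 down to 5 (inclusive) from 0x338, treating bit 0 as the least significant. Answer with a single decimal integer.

v = 01100111000
Shift right by 5: 011001
Mask low 3 bits: 001 = 1

1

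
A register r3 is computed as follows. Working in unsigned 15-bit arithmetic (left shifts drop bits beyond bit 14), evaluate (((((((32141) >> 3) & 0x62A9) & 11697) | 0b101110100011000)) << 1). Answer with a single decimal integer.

32141 = 111110110001101
→ >> 3 → 000111110110001 = 4017
0x62A9 = 110001010101001
→ & → 000001010100001 = 673
11697 = 010110110110001
→ & → 000000010100001 = 161
0b101110100011000 = 101110100011000
→ | → 101110110111001 = 23993
→ << 1 (mod 2^15) → 011101101110010 = 15218

15218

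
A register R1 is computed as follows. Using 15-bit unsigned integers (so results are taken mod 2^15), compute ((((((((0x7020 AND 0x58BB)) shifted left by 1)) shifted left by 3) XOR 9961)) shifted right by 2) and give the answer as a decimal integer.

2362

0x7020 = 111000000100000
0x58BB = 101100010111011
→ AND → 101000000100000 = 20512
→ shifted left by 1 (mod 2^15) → 010000001000000 = 8256
→ shifted left by 3 (mod 2^15) → 000001000000000 = 512
9961 = 010011011101001
→ XOR → 010010011101001 = 9449
→ shifted right by 2 → 000100100111010 = 2362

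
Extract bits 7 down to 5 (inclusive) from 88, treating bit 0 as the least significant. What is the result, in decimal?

2

v = 01011000
Shift right by 5: 010
Mask low 3 bits: 010 = 2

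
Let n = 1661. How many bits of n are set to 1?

8

1661 = 11001111101
Count the 1s: 1 + 1 + 1 + 1 + 1 + 1 + 1 + 1 = 8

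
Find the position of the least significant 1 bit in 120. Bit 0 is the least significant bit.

3

120 = 1111000
Trailing zeros: 3, so the lowest set bit is bit 3 (value 8).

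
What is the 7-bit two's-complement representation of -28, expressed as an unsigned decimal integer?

100

28 in 7 bits: 0011100
Invert: 1100011
Add 1:  1100100 = 100
(Check: 2^7 - 28 = 128 - 28 = 100.)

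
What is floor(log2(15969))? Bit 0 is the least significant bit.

13

15969 = 11111001100001
The topmost 1 is at position 13 (since 2^13 = 8192 ≤ 15969 < 16384).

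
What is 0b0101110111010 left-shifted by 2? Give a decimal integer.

12008

x = 00101110111010
shift left by 2 → 10111011101000 = 12008
(equivalently, 3002 × 2^2 = 3002 × 4)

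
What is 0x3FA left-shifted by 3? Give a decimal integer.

0x3FA = 0001111111010
shift left by 3 → 1111111010000 = 8144
(equivalently, 1018 × 2^3 = 1018 × 8)

8144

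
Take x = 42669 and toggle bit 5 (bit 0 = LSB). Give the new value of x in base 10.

42637

x = 1010011010101101
bit 5 is currently 1; toggle it via x ^ (1 << 5) = x ^ 32
→ 1010011010001101 = 42637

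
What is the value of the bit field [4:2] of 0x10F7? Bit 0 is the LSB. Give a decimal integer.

5

v = 1000011110111
Shift right by 2: 10000111101
Mask low 3 bits: 101 = 5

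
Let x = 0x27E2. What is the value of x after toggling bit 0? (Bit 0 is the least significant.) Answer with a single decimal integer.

10211

x = 010011111100010
bit 0 is currently 0; toggle it via x ^ (1 << 0) = x ^ 1
→ 010011111100011 = 10211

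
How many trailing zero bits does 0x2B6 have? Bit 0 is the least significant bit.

0x2B6 = 1010110110
Trailing zeros: 1, so the lowest set bit is bit 1 (value 2).

1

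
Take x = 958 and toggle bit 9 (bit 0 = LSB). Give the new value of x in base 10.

446

x = 01110111110
bit 9 is currently 1; toggle it via x ^ (1 << 9) = x ^ 512
→ 00110111110 = 446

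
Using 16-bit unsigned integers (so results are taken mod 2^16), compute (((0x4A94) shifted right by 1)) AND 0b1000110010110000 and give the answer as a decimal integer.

1024

0x4A94 = 0100101010010100
→ shifted right by 1 → 0010010101001010 = 9546
0b1000110010110000 = 1000110010110000
→ AND → 0000010000000000 = 1024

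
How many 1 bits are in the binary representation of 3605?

3605 = 111000010101
Count the 1s: 1 + 1 + 1 + 1 + 1 + 1 = 6

6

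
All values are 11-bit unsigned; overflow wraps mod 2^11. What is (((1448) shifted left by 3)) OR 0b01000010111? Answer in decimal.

1448 = 10110101000
→ shifted left by 3 (mod 2^11) → 10101000000 = 1344
0b01000010111 = 01000010111
→ OR → 11101010111 = 1879

1879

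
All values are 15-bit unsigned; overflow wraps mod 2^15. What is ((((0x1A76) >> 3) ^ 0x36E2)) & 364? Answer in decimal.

0x1A76 = 001101001110110
→ >> 3 → 000001101001110 = 846
0x36E2 = 011011011100010
→ ^ → 011010110101100 = 13740
364 = 000000101101100
→ & → 000000100101100 = 300

300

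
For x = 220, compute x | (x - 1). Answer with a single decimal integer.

x = 11011100 = 220
x - 1 = 11011011
OR    = 11011111 = 223
(x | (x - 1) sets all bits below the lowest set bit.)

223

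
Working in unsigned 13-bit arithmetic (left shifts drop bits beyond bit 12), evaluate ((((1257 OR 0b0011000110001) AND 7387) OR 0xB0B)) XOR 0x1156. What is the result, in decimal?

1257 = 0010011101001
0b0011000110001 = 0011000110001
→ OR → 0011011111001 = 1785
7387 = 1110011011011
→ AND → 0010011011001 = 1241
0xB0B = 0101100001011
→ OR → 0111111011011 = 4059
0x1156 = 1000101010110
→ XOR → 1111010001101 = 7821

7821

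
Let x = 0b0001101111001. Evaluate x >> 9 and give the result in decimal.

1

x = 1101111001
shift right by 9 → 0000000001 = 1
(equivalently, floor(889 / 512))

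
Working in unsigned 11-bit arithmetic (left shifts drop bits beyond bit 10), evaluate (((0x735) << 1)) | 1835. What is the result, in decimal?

0x735 = 11100110101
→ << 1 (mod 2^11) → 11001101010 = 1642
1835 = 11100101011
→ | → 11101101011 = 1899

1899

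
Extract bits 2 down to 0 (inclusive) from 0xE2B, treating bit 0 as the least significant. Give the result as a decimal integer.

v = 0111000101011
Shift right by 0: 0111000101011
Mask low 3 bits: 011 = 3

3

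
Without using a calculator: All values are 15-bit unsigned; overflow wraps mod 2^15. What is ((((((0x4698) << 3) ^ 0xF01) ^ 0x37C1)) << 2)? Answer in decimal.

12288

0x4698 = 100011010011000
→ << 3 (mod 2^15) → 011010011000000 = 13504
0xF01 = 000111100000001
→ ^ → 011101111000001 = 15297
0x37C1 = 011011111000001
→ ^ → 000110000000000 = 3072
→ << 2 (mod 2^15) → 011000000000000 = 12288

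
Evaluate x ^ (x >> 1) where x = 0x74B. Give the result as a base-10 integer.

1262

x = 11101001011 = 1867
x>>1 = 01110100101
XOR  = 10011101110 = 1262
(x ^ (x >> 1) gives the standard binary-reflected Gray code of x.)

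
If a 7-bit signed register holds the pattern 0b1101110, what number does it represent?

-18

pattern = 1101110 (MSB is 1 ⇒ negative)
Invert: 0010001, add 1 → 0010010 = 18, so the value is -18.
(Equivalently: 110 - 2^7 = 110 - 128 = -18.)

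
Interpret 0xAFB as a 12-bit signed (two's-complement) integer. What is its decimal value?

-1285

pattern = 101011111011 (MSB is 1 ⇒ negative)
Invert: 010100000100, add 1 → 010100000101 = 1285, so the value is -1285.
(Equivalently: 2811 - 2^12 = 2811 - 4096 = -1285.)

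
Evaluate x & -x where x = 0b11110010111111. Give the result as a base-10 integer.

1

x = 11110010111111 = 15551
-x (two's complement) = …00001101000001
AND   = 00000000000001 = 1
(x & -x isolates the lowest set bit of x.)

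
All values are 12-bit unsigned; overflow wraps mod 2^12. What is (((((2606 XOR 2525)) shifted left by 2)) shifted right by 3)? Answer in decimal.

505

2606 = 101000101110
2525 = 100111011101
→ XOR → 001111110011 = 1011
→ shifted left by 2 (mod 2^12) → 111111001100 = 4044
→ shifted right by 3 → 000111111001 = 505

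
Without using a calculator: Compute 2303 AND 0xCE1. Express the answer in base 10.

2303 = 100011111111
0xCE1 = 110011100001
AND → 100011100001 = 2273

2273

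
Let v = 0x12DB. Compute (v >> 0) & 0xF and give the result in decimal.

v = 01001011011011
Shift right by 0: 01001011011011
Mask low 4 bits: 1011 = 11

11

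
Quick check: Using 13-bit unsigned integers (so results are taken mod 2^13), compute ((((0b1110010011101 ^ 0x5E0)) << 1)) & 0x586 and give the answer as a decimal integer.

0b1110010011101 = 1110010011101
0x5E0 = 0010111100000
→ ^ → 1100101111101 = 6525
→ << 1 (mod 2^13) → 1001011111010 = 4858
0x586 = 0010110000110
→ & → 0000010000010 = 130

130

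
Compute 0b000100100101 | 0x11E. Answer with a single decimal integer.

319

a = 100100101
0x11E = 100011110
 OR → 100111111 = 319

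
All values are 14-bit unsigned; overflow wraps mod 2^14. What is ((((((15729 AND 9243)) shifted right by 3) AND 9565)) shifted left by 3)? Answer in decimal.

8192

15729 = 11110101110001
9243 = 10010000011011
→ AND → 10010000010001 = 9233
→ shifted right by 3 → 00010010000010 = 1154
9565 = 10010101011101
→ AND → 00010000000000 = 1024
→ shifted left by 3 (mod 2^14) → 10000000000000 = 8192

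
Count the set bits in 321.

321 = 101000001
Count the 1s: 1 + 1 + 1 = 3

3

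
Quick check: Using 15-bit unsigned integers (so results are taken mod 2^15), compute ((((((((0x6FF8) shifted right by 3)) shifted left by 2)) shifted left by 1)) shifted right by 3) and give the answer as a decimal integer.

3583

0x6FF8 = 110111111111000
→ shifted right by 3 → 000110111111111 = 3583
→ shifted left by 2 (mod 2^15) → 011011111111100 = 14332
→ shifted left by 1 (mod 2^15) → 110111111111000 = 28664
→ shifted right by 3 → 000110111111111 = 3583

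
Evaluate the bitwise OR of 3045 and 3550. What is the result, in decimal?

3045 = 101111100101
3550 = 110111011110
 OR → 111111111111 = 4095

4095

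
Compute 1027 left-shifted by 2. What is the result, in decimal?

1027 = 0010000000011
shift left by 2 → 1000000001100 = 4108
(equivalently, 1027 × 2^2 = 1027 × 4)

4108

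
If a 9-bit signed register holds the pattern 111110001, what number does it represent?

-15

pattern = 111110001 (MSB is 1 ⇒ negative)
Invert: 000001110, add 1 → 000001111 = 15, so the value is -15.
(Equivalently: 497 - 2^9 = 497 - 512 = -15.)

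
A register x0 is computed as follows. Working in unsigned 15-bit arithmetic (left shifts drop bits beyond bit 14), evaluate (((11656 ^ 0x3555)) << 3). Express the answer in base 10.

18152

11656 = 010110110001000
0x3555 = 011010101010101
→ ^ → 001100011011101 = 6365
→ << 3 (mod 2^15) → 100011011101000 = 18152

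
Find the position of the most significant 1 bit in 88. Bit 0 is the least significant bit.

88 = 1011000
The topmost 1 is at position 6 (since 2^6 = 64 ≤ 88 < 128).

6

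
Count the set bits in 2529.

2529 = 100111100001
Count the 1s: 1 + 1 + 1 + 1 + 1 + 1 = 6

6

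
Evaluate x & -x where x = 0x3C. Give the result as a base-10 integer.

4

x = 111100 = 60
-x (two's complement) = …000100
AND   = 000100 = 4
(x & -x isolates the lowest set bit of x.)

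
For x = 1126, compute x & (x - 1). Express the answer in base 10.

1124

x = 10001100110 = 1126
x - 1 = 10001100101
AND   = 10001100100 = 1124
(x & (x - 1) clears the lowest set bit of x.)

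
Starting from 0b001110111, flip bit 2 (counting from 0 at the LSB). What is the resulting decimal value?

x = 001110111
bit 2 is currently 1; toggle it via x ^ (1 << 2) = x ^ 4
→ 001110011 = 115

115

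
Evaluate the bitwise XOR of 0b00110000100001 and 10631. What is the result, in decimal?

a = 00110000100001
10631 = 10100110000111
XOR → 10010110100110 = 9638

9638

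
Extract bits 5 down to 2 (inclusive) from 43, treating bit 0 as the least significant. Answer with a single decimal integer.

10

v = 000101011
Shift right by 2: 0001010
Mask low 4 bits: 1010 = 10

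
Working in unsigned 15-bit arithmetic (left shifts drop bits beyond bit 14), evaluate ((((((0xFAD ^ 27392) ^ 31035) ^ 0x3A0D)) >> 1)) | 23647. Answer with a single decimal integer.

24543

0xFAD = 000111110101101
27392 = 110101100000000
→ ^ → 110010010101101 = 25773
31035 = 111100100111011
→ ^ → 001110110010110 = 7574
0x3A0D = 011101000001101
→ ^ → 010011110011011 = 10139
→ >> 1 → 001001111001101 = 5069
23647 = 101110001011111
→ | → 101111111011111 = 24543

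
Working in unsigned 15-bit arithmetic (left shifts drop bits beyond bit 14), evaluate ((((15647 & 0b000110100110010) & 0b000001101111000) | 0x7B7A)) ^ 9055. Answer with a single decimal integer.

22565

15647 = 011110100011111
0b000110100110010 = 000110100110010
→ & → 000110100010010 = 3346
0b000001101111000 = 000001101111000
→ & → 000000100010000 = 272
0x7B7A = 111101101111010
→ | → 111101101111010 = 31610
9055 = 010001101011111
→ ^ → 101100000100101 = 22565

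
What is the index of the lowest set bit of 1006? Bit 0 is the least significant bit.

1006 = 1111101110
Trailing zeros: 1, so the lowest set bit is bit 1 (value 2).

1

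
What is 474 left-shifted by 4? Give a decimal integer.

474 = 0000111011010
shift left by 4 → 1110110100000 = 7584
(equivalently, 474 × 2^4 = 474 × 16)

7584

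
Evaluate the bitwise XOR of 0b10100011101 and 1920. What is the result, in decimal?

669

a = 10100011101
1920 = 11110000000
XOR → 01010011101 = 669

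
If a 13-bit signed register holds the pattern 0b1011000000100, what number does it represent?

pattern = 1011000000100 (MSB is 1 ⇒ negative)
Invert: 0100111111011, add 1 → 0100111111100 = 2556, so the value is -2556.
(Equivalently: 5636 - 2^13 = 5636 - 8192 = -2556.)

-2556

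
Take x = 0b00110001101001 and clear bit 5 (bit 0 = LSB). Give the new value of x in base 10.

x = 00110001101001
bit 5 is currently 1; clear it via x & ~(1 << 5) = x & ~32
→ 00110001001001 = 3145

3145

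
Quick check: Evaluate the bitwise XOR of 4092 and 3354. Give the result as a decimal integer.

4092 = 111111111100
3354 = 110100011010
XOR → 001011100110 = 742

742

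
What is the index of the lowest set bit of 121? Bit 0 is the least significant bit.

121 = 1111001
Trailing zeros: 0, so the lowest set bit is bit 0 (value 1).

0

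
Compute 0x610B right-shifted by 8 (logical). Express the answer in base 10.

0x610B = 110000100001011
shift right by 8 → 000000001100001 = 97
(equivalently, floor(24843 / 256))

97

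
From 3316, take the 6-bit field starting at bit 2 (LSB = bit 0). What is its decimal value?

61

v = 110011110100
Shift right by 2: 1100111101
Mask low 6 bits: 111101 = 61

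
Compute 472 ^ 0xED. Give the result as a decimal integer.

309

472 = 111011000
0xED = 011101101
XOR → 100110101 = 309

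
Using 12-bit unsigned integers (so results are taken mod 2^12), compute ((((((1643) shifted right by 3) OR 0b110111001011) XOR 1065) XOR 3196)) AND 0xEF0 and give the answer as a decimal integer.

1643 = 011001101011
→ shifted right by 3 → 000011001101 = 205
0b110111001011 = 110111001011
→ OR → 110111001111 = 3535
1065 = 010000101001
→ XOR → 100111100110 = 2534
3196 = 110001111100
→ XOR → 010110011010 = 1434
0xEF0 = 111011110000
→ AND → 010010010000 = 1168

1168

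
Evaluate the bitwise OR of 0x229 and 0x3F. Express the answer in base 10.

575

0x229 = 1000101001
0x3F = 0000111111
 OR → 1000111111 = 575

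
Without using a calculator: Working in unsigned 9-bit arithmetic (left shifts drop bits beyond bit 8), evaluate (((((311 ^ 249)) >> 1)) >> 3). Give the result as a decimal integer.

311 = 100110111
249 = 011111001
→ ^ → 111001110 = 462
→ >> 1 → 011100111 = 231
→ >> 3 → 000011100 = 28

28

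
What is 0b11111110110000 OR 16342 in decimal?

16374

a = 11111110110000
16342 = 11111111010110
 OR → 11111111110110 = 16374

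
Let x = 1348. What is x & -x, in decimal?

4

x = 10101000100 = 1348
-x (two's complement) = …01010111100
AND   = 00000000100 = 4
(x & -x isolates the lowest set bit of x.)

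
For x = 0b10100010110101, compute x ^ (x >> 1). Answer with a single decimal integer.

x = 10100010110101 = 10421
x>>1 = 01010001011010
XOR  = 11110011101111 = 15599
(x ^ (x >> 1) gives the standard binary-reflected Gray code of x.)

15599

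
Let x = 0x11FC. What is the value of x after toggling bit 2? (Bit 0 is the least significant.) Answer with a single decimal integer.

x = 1000111111100
bit 2 is currently 1; toggle it via x ^ (1 << 2) = x ^ 4
→ 1000111111000 = 4600

4600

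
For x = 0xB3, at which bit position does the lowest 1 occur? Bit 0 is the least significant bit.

0xB3 = 10110011
Trailing zeros: 0, so the lowest set bit is bit 0 (value 1).

0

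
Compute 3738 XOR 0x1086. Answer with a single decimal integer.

7708

3738 = 0111010011010
0x1086 = 1000010000110
XOR → 1111000011100 = 7708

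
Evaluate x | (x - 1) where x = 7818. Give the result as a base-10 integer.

x = 1111010001010 = 7818
x - 1 = 1111010001001
OR    = 1111010001011 = 7819
(x | (x - 1) sets all bits below the lowest set bit.)

7819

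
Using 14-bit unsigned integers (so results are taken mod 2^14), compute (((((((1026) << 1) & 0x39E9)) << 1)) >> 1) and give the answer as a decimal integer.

1026 = 00010000000010
→ << 1 (mod 2^14) → 00100000000100 = 2052
0x39E9 = 11100111101001
→ & → 00100000000000 = 2048
→ << 1 (mod 2^14) → 01000000000000 = 4096
→ >> 1 → 00100000000000 = 2048

2048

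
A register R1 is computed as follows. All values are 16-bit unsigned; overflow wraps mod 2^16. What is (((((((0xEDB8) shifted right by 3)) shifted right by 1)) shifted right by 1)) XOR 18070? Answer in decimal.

16891

0xEDB8 = 1110110110111000
→ shifted right by 3 → 0001110110110111 = 7607
→ shifted right by 1 → 0000111011011011 = 3803
→ shifted right by 1 → 0000011101101101 = 1901
18070 = 0100011010010110
→ XOR → 0100000111111011 = 16891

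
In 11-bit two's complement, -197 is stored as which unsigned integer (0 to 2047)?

197 in 11 bits: 00011000101
Invert: 11100111010
Add 1:  11100111011 = 1851
(Check: 2^11 - 197 = 2048 - 197 = 1851.)

1851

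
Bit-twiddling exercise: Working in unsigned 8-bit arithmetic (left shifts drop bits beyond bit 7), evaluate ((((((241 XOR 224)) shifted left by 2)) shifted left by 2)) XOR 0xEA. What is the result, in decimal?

241 = 11110001
224 = 11100000
→ XOR → 00010001 = 17
→ shifted left by 2 (mod 2^8) → 01000100 = 68
→ shifted left by 2 (mod 2^8) → 00010000 = 16
0xEA = 11101010
→ XOR → 11111010 = 250

250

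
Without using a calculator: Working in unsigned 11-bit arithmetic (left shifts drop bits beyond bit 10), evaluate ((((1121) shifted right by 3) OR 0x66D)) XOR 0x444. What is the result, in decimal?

681

1121 = 10001100001
→ shifted right by 3 → 00010001100 = 140
0x66D = 11001101101
→ OR → 11011101101 = 1773
0x444 = 10001000100
→ XOR → 01010101001 = 681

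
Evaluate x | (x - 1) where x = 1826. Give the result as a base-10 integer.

x = 11100100010 = 1826
x - 1 = 11100100001
OR    = 11100100011 = 1827
(x | (x - 1) sets all bits below the lowest set bit.)

1827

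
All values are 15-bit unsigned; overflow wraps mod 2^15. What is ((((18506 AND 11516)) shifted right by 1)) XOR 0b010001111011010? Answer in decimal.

18506 = 100100001001010
11516 = 010110011111100
→ AND → 000100001001000 = 2120
→ shifted right by 1 → 000010000100100 = 1060
0b010001111011010 = 010001111011010
→ XOR → 010011111111110 = 10238

10238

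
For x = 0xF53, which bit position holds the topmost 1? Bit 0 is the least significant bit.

0xF53 = 111101010011
The topmost 1 is at position 11 (since 2^11 = 2048 ≤ 3923 < 4096).

11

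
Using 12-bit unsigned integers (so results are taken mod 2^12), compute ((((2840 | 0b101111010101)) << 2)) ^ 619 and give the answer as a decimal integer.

2840 = 101100011000
0b101111010101 = 101111010101
→ | → 101111011101 = 3037
→ << 2 (mod 2^12) → 111101110100 = 3956
619 = 001001101011
→ ^ → 110100011111 = 3359

3359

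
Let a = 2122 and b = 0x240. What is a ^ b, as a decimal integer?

2570

2122 = 100001001010
0x240 = 001001000000
XOR → 101000001010 = 2570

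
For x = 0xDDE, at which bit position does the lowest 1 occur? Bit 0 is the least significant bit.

1

0xDDE = 110111011110
Trailing zeros: 1, so the lowest set bit is bit 1 (value 2).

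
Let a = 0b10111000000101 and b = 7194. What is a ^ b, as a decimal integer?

a = 10111000000101
7194 = 01110000011010
XOR → 11001000011111 = 12831

12831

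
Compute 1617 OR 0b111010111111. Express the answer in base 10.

1617 = 011001010001
b = 111010111111
 OR → 111011111111 = 3839

3839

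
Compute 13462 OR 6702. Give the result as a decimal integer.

16062

13462 = 11010010010110
6702 = 01101000101110
 OR → 11111010111110 = 16062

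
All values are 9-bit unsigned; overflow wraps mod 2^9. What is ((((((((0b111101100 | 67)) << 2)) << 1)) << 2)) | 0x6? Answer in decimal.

486

0b111101100 = 111101100
67 = 001000011
→ | → 111101111 = 495
→ << 2 (mod 2^9) → 110111100 = 444
→ << 1 (mod 2^9) → 101111000 = 376
→ << 2 (mod 2^9) → 111100000 = 480
0x6 = 000000110
→ | → 111100110 = 486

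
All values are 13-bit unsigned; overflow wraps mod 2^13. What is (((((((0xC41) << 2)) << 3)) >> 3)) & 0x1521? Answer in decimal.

0xC41 = 0110001000001
→ << 2 (mod 2^13) → 1000100000100 = 4356
→ << 3 (mod 2^13) → 0100000100000 = 2080
→ >> 3 → 0000100000100 = 260
0x1521 = 1010100100001
→ & → 0000100000000 = 256

256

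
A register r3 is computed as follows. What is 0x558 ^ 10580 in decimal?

0x558 = 00010101011000
10580 = 10100101010100
XOR → 10110000001100 = 11276

11276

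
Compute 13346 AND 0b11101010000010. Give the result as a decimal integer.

12290

13346 = 11010000100010
b = 11101010000010
AND → 11000000000010 = 12290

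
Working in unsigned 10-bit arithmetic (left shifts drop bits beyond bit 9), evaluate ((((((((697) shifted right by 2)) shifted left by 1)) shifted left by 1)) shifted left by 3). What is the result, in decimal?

448

697 = 1010111001
→ shifted right by 2 → 0010101110 = 174
→ shifted left by 1 (mod 2^10) → 0101011100 = 348
→ shifted left by 1 (mod 2^10) → 1010111000 = 696
→ shifted left by 3 (mod 2^10) → 0111000000 = 448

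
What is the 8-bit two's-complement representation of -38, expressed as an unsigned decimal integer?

38 in 8 bits: 00100110
Invert: 11011001
Add 1:  11011010 = 218
(Check: 2^8 - 38 = 256 - 38 = 218.)

218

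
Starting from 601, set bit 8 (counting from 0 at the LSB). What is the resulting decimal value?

857

x = 0001001011001
bit 8 is currently 0; set it via x | (1 << 8) = x | 256
→ 0001101011001 = 857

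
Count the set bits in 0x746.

6

0x746 = 11101000110
Count the 1s: 1 + 1 + 1 + 1 + 1 + 1 = 6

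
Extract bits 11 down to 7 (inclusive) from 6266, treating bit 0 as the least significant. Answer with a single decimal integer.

v = 01100001111010
Shift right by 7: 0110000
Mask low 5 bits: 10000 = 16

16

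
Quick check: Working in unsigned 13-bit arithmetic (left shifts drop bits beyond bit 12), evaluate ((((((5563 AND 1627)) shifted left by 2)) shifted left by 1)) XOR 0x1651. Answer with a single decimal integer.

5769

5563 = 1010110111011
1627 = 0011001011011
→ AND → 0010000011011 = 1051
→ shifted left by 2 (mod 2^13) → 1000001101100 = 4204
→ shifted left by 1 (mod 2^13) → 0000011011000 = 216
0x1651 = 1011001010001
→ XOR → 1011010001001 = 5769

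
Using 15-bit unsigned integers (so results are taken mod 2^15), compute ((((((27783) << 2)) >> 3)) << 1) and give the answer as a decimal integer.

27783 = 110110010000111
→ << 2 (mod 2^15) → 011001000011100 = 12828
→ >> 3 → 000011001000011 = 1603
→ << 1 (mod 2^15) → 000110010000110 = 3206

3206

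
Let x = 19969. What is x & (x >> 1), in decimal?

1536

x = 100111000000001 = 19969
x>>1 = 010011100000000
AND  = 000011000000000 = 1536
(x & (x >> 1) has a 1 wherever x has two consecutive 1 bits.)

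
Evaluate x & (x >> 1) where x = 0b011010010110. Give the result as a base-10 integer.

x = 11010010110 = 1686
x>>1 = 01101001011
AND  = 01000000010 = 514
(x & (x >> 1) has a 1 wherever x has two consecutive 1 bits.)

514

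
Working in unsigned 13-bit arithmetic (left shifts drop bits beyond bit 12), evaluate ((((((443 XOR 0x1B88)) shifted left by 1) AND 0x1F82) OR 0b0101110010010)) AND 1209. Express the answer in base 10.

443 = 0000110111011
0x1B88 = 1101110001000
→ XOR → 1101000110011 = 6707
→ shifted left by 1 (mod 2^13) → 1010001100110 = 5222
0x1F82 = 1111110000010
→ AND → 1010000000010 = 5122
0b0101110010010 = 0101110010010
→ OR → 1111110010010 = 8082
1209 = 0010010111001
→ AND → 0010010010000 = 1168

1168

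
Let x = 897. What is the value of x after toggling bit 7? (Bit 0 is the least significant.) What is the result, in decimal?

769

x = 01110000001
bit 7 is currently 1; toggle it via x ^ (1 << 7) = x ^ 128
→ 01100000001 = 769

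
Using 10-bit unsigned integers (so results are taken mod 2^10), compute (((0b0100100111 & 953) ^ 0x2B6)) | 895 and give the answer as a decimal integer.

1023

0b0100100111 = 0100100111
953 = 1110111001
→ & → 0100100001 = 289
0x2B6 = 1010110110
→ ^ → 1110010111 = 919
895 = 1101111111
→ | → 1111111111 = 1023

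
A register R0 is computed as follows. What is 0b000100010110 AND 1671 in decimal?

a = 00100010110
1671 = 11010000111
AND → 00000000110 = 6

6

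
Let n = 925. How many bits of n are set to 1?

7

925 = 1110011101
Count the 1s: 1 + 1 + 1 + 1 + 1 + 1 + 1 = 7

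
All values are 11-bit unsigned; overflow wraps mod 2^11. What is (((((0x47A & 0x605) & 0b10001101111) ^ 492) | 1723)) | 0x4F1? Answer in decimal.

0x47A = 10001111010
0x605 = 11000000101
→ & → 10000000000 = 1024
0b10001101111 = 10001101111
→ & → 10000000000 = 1024
492 = 00111101100
→ ^ → 10111101100 = 1516
1723 = 11010111011
→ | → 11111111111 = 2047
0x4F1 = 10011110001
→ | → 11111111111 = 2047

2047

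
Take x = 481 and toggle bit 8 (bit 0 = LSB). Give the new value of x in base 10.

x = 0111100001
bit 8 is currently 1; toggle it via x ^ (1 << 8) = x ^ 256
→ 0011100001 = 225

225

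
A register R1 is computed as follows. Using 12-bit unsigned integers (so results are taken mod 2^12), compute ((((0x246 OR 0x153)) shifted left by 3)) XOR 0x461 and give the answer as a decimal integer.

3801

0x246 = 001001000110
0x153 = 000101010011
→ OR → 001101010111 = 855
→ shifted left by 3 (mod 2^12) → 101010111000 = 2744
0x461 = 010001100001
→ XOR → 111011011001 = 3801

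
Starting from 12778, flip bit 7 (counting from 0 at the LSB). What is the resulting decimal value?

x = 11000111101010
bit 7 is currently 1; toggle it via x ^ (1 << 7) = x ^ 128
→ 11000101101010 = 12650

12650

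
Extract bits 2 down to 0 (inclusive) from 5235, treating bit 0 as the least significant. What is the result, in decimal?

v = 1010001110011
Shift right by 0: 1010001110011
Mask low 3 bits: 011 = 3

3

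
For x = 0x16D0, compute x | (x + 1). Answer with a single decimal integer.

5841

x = 1011011010000 = 5840
x + 1 = 1011011010001
OR    = 1011011010001 = 5841
(x | (x + 1) sets the lowest cleared bit.)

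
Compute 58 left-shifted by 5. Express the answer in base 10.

58 = 00000111010
shift left by 5 → 11101000000 = 1856
(equivalently, 58 × 2^5 = 58 × 32)

1856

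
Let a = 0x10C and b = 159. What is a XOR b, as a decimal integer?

403

0x10C = 100001100
159 = 010011111
XOR → 110010011 = 403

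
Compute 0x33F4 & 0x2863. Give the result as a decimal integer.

0x33F4 = 11001111110100
0x2863 = 10100001100011
AND → 10000001100000 = 8288

8288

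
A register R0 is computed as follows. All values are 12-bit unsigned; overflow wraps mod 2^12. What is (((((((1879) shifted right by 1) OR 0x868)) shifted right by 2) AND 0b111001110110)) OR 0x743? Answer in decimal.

1879 = 011101010111
→ shifted right by 1 → 001110101011 = 939
0x868 = 100001101000
→ OR → 101111101011 = 3051
→ shifted right by 2 → 001011111010 = 762
0b111001110110 = 111001110110
→ AND → 001001110010 = 626
0x743 = 011101000011
→ OR → 011101110011 = 1907

1907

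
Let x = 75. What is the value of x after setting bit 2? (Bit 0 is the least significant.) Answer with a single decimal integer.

79

x = 01001011
bit 2 is currently 0; set it via x | (1 << 2) = x | 4
→ 01001111 = 79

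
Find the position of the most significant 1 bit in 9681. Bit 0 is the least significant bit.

9681 = 10010111010001
The topmost 1 is at position 13 (since 2^13 = 8192 ≤ 9681 < 16384).

13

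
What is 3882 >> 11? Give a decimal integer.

3882 = 111100101010
shift right by 11 → 000000000001 = 1
(equivalently, floor(3882 / 2048))

1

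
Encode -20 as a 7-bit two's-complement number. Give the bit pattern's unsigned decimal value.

108

20 in 7 bits: 0010100
Invert: 1101011
Add 1:  1101100 = 108
(Check: 2^7 - 20 = 128 - 20 = 108.)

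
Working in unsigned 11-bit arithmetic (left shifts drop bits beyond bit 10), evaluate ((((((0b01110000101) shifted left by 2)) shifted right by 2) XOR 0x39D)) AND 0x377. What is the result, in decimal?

0b01110000101 = 01110000101
→ shifted left by 2 (mod 2^11) → 11000010100 = 1556
→ shifted right by 2 → 00110000101 = 389
0x39D = 01110011101
→ XOR → 01000011000 = 536
0x377 = 01101110111
→ AND → 01000010000 = 528

528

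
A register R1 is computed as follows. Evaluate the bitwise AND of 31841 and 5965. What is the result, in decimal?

5185

31841 = 111110001100001
5965 = 001011101001101
AND → 001010001000001 = 5185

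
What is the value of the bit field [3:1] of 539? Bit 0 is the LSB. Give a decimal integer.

5

v = 01000011011
Shift right by 1: 0100001101
Mask low 3 bits: 101 = 5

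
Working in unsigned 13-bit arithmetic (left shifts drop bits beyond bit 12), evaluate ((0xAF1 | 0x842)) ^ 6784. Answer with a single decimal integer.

4211

0xAF1 = 0101011110001
0x842 = 0100001000010
→ | → 0101011110011 = 2803
6784 = 1101010000000
→ ^ → 1000001110011 = 4211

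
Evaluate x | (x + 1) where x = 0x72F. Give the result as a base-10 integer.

1855

x = 11100101111 = 1839
x + 1 = 11100110000
OR    = 11100111111 = 1855
(x | (x + 1) sets the lowest cleared bit.)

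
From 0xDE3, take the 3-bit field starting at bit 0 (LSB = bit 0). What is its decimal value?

3

v = 00110111100011
Shift right by 0: 00110111100011
Mask low 3 bits: 011 = 3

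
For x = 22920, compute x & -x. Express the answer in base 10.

8

x = 101100110001000 = 22920
-x (two's complement) = …010011001111000
AND   = 000000000001000 = 8
(x & -x isolates the lowest set bit of x.)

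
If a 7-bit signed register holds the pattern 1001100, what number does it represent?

-52

pattern = 1001100 (MSB is 1 ⇒ negative)
Invert: 0110011, add 1 → 0110100 = 52, so the value is -52.
(Equivalently: 76 - 2^7 = 76 - 128 = -52.)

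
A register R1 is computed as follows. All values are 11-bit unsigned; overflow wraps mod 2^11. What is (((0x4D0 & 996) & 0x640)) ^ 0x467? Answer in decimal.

1063

0x4D0 = 10011010000
996 = 01111100100
→ & → 00011000000 = 192
0x640 = 11001000000
→ & → 00001000000 = 64
0x467 = 10001100111
→ ^ → 10000100111 = 1063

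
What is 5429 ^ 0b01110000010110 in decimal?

5429 = 1010100110101
b = 1110000010110
XOR → 0100100100011 = 2339

2339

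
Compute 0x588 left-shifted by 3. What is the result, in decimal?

11328

0x588 = 00010110001000
shift left by 3 → 10110001000000 = 11328
(equivalently, 1416 × 2^3 = 1416 × 8)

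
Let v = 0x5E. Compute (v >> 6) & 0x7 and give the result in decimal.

v = 001011110
Shift right by 6: 001
Mask low 3 bits: 001 = 1

1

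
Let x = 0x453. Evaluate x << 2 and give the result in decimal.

4428

0x453 = 0010001010011
shift left by 2 → 1000101001100 = 4428
(equivalently, 1107 × 2^2 = 1107 × 4)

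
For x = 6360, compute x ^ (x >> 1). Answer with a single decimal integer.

5300

x = 1100011011000 = 6360
x>>1 = 0110001101100
XOR  = 1010010110100 = 5300
(x ^ (x >> 1) gives the standard binary-reflected Gray code of x.)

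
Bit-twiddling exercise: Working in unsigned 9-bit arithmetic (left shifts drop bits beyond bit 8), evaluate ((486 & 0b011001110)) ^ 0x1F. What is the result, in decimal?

217

486 = 111100110
0b011001110 = 011001110
→ & → 011000110 = 198
0x1F = 000011111
→ ^ → 011011001 = 217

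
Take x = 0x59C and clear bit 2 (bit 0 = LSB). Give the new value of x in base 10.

x = 0010110011100
bit 2 is currently 1; clear it via x & ~(1 << 2) = x & ~4
→ 0010110011000 = 1432

1432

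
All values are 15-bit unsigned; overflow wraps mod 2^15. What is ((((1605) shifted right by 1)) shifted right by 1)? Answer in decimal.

401

1605 = 000011001000101
→ shifted right by 1 → 000001100100010 = 802
→ shifted right by 1 → 000000110010001 = 401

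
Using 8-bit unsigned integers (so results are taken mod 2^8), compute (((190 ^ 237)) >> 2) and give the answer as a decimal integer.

20

190 = 10111110
237 = 11101101
→ ^ → 01010011 = 83
→ >> 2 → 00010100 = 20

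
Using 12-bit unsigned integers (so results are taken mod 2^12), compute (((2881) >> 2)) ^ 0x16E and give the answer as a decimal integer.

958

2881 = 101101000001
→ >> 2 → 001011010000 = 720
0x16E = 000101101110
→ ^ → 001110111110 = 958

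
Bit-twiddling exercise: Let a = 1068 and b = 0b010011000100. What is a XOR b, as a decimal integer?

1068 = 10000101100
b = 10011000100
XOR → 00011101000 = 232

232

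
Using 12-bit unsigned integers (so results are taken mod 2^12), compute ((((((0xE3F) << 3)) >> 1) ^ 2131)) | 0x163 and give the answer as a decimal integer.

2543

0xE3F = 111000111111
→ << 3 (mod 2^12) → 000111111000 = 504
→ >> 1 → 000011111100 = 252
2131 = 100001010011
→ ^ → 100010101111 = 2223
0x163 = 000101100011
→ | → 100111101111 = 2543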